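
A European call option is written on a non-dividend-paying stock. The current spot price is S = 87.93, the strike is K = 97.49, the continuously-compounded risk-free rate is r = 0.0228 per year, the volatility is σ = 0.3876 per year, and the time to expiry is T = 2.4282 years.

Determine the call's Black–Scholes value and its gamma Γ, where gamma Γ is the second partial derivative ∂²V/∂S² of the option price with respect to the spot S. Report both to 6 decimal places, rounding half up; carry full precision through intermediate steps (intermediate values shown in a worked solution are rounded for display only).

σ√T = 0.3876·√2.4282 = 0.603985
d₁ = (ln(S/K) + (r+σ²/2)T) / (σ√T) = (ln(87.93/97.49) + (0.0228+0.3876²/2)·2.4282) / 0.603985 = (-0.103209 + 0.237762) / 0.603985 = 0.222775
d₂ = d₁ − σ√T = 0.222775 − 0.603985 = -0.381209
e^{−rT} = e^{−0.0228·2.4282} = 0.946142
N(d₁) = 0.588145,  N(d₂) = 0.351524
Call price V = S·N(d₁) − K·e^{−rT}·N(d₂) = 51.715579 − 32.424344 = 19.291235
φ(d₁) = (1/√(2π))·e^{−d₁²/2} = 0.389165
Γ = φ(d₁) / (S·σ·√T) = 0.007328

price = 19.291235
Γ = 0.007328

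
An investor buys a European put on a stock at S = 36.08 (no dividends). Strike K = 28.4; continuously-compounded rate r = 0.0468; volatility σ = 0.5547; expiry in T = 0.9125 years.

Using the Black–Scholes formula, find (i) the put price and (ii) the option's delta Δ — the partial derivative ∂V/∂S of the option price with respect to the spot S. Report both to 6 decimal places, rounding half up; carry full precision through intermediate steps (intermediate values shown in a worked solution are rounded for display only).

σ√T = 0.5547·√0.9125 = 0.529876
d₁ = (ln(S/K) + (r+σ²/2)T) / (σ√T) = (ln(36.08/28.4) + (0.0468+0.5547²/2)·0.9125) / 0.529876 = (0.239350 + 0.183090) / 0.529876 = 0.797241
d₂ = d₁ − σ√T = 0.797241 − 0.529876 = 0.267364
e^{−rT} = e^{−0.0468·0.9125} = 0.958194
N(−d₁) = 0.212656,  N(−d₂) = 0.394594
Put price V = K·e^{−rT}·N(−d₂) − S·N(−d₁) = 10.737982 − 7.672615 = 3.065367
Δ = −N(−d₁) = -0.212656

price = 3.065367
Δ = -0.212656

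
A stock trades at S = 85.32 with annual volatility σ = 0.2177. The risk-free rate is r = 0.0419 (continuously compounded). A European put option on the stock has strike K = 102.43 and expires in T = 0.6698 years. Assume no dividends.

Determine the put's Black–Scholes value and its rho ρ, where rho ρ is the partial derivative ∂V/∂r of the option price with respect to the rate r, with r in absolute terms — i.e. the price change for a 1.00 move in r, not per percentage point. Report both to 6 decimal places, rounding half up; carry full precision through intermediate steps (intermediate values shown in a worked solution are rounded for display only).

σ√T = 0.2177·√0.6698 = 0.178169
d₁ = (ln(S/K) + (r+σ²/2)T) / (σ√T) = (ln(85.32/102.43) + (0.0419+0.2177²/2)·0.6698) / 0.178169 = (-0.182771 + 0.043937) / 0.178169 = -0.779229
d₂ = d₁ − σ√T = -0.779229 − 0.178169 = -0.957398
e^{−rT} = e^{−0.0419·0.6698} = 0.972326
N(−d₁) = 0.782078,  N(−d₂) = 0.830817
Put price V = K·e^{−rT}·N(−d₂) − S·N(−d₁) = 82.745443 − 66.726863 = 16.018580
ρ = −K·T·e^{−rT}·N(−d₂) = -55.422898

price = 16.018580
ρ = -55.422898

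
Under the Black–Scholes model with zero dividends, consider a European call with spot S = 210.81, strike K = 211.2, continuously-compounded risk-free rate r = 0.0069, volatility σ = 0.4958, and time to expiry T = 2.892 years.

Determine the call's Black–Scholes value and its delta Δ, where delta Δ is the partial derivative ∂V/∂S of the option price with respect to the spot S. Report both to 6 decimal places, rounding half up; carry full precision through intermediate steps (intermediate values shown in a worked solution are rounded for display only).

price = 70.152648
Δ = 0.671135

σ√T = 0.4958·√2.892 = 0.843152
d₁ = (ln(S/K) + (r+σ²/2)T) / (σ√T) = (ln(210.81/211.2) + (0.0069+0.4958²/2)·2.892) / 0.843152 = (-0.001848 + 0.375407) / 0.843152 = 0.443051
d₂ = d₁ − σ√T = 0.443051 − 0.843152 = -0.400101
e^{−rT} = e^{−0.0069·2.892} = 0.980243
N(d₁) = 0.671135,  N(d₂) = 0.344541
Call price V = S·N(d₁) − K·e^{−rT}·N(d₂) = 141.482059 − 71.329411 = 70.152648
Δ = N(d₁) = 0.671135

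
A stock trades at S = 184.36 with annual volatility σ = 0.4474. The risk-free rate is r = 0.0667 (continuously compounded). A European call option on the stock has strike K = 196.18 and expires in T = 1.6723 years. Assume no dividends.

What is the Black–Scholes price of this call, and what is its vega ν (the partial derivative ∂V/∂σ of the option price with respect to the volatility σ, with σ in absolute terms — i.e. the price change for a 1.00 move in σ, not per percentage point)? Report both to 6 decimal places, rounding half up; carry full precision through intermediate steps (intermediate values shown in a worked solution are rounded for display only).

price = 45.543548
ν = 88.664905

σ√T = 0.4474·√1.6723 = 0.578566
d₁ = (ln(S/K) + (r+σ²/2)T) / (σ√T) = (ln(184.36/196.18) + (0.0667+0.4474²/2)·1.6723) / 0.578566 = (-0.062142 + 0.278912) / 0.578566 = 0.374667
d₂ = d₁ − σ√T = 0.374667 − 0.578566 = -0.203899
e^{−rT} = e^{−0.0667·1.6723} = 0.894453
N(d₁) = 0.646046,  N(d₂) = 0.419216
Call price V = S·N(d₁) − K·e^{−rT}·N(d₂) = 119.105021 − 73.561473 = 45.543548
φ(d₁) = (1/√(2π))·e^{−d₁²/2} = 0.371902
ν = S·φ(d₁)·√T = 88.664905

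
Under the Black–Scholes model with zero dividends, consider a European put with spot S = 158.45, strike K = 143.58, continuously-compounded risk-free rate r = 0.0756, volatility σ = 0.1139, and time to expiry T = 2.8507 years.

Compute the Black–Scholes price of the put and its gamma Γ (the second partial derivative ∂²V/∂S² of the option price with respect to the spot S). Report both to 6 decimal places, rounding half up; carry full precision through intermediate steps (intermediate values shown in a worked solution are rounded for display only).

σ√T = 0.1139·√2.8507 = 0.192309
d₁ = (ln(S/K) + (r+σ²/2)T) / (σ√T) = (ln(158.45/143.58) + (0.0756+0.1139²/2)·2.8507) / 0.192309 = (0.098547 + 0.234004) / 0.192309 = 1.729254
d₂ = d₁ − σ√T = 1.729254 − 0.192309 = 1.536945
e^{−rT} = e^{−0.0756·2.8507} = 0.806128
N(−d₁) = 0.041882,  N(−d₂) = 0.062153
Put price V = K·e^{−rT}·N(−d₂) − S·N(−d₁) = 7.193872 − 6.636176 = 0.557696
φ(d₁) = (1/√(2π))·e^{−d₁²/2} = 0.089448
Γ = φ(d₁) / (S·σ·√T) = 0.002935

price = 0.557696
Γ = 0.002935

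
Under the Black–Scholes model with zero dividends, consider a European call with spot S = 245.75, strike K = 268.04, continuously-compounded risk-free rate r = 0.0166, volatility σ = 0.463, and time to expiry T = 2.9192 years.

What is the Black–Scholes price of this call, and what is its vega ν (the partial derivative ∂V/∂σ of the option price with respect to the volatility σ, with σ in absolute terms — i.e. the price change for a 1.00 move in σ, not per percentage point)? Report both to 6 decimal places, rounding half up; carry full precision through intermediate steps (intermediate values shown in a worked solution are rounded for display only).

price = 72.339003
ν = 157.718732

σ√T = 0.463·√2.9192 = 0.791066
d₁ = (ln(S/K) + (r+σ²/2)T) / (σ√T) = (ln(245.75/268.04) + (0.0166+0.463²/2)·2.9192) / 0.791066 = (-0.086821 + 0.361352) / 0.791066 = 0.347038
d₂ = d₁ − σ√T = 0.347038 − 0.791066 = -0.444028
e^{−rT} = e^{−0.0166·2.9192} = 0.952697
N(d₁) = 0.635719,  N(d₂) = 0.328511
Call price V = S·N(d₁) − K·e^{−rT}·N(d₂) = 156.227868 − 83.888866 = 72.339003
φ(d₁) = (1/√(2π))·e^{−d₁²/2} = 0.375628
ν = S·φ(d₁)·√T = 157.718732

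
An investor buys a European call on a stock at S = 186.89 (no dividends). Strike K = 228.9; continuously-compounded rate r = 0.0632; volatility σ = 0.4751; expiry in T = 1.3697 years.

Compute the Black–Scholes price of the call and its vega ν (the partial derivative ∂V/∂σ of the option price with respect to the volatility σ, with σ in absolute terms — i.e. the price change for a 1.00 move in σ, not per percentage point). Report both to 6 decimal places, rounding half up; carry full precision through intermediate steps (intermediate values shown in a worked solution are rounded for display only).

price = 32.855973
ν = 87.051053

σ√T = 0.4751·√1.3697 = 0.556029
d₁ = (ln(S/K) + (r+σ²/2)T) / (σ√T) = (ln(186.89/228.9) + (0.0632+0.4751²/2)·1.3697) / 0.556029 = (-0.202765 + 0.241149) / 0.556029 = 0.069033
d₂ = d₁ − σ√T = 0.069033 − 0.556029 = -0.486996
e^{−rT} = e^{−0.0632·1.3697} = 0.917076
N(d₁) = 0.527518,  N(d₂) = 0.313130
Call price V = S·N(d₁) − K·e^{−rT}·N(d₂) = 98.587899 − 65.731926 = 32.855973
φ(d₁) = (1/√(2π))·e^{−d₁²/2} = 0.397993
ν = S·φ(d₁)·√T = 87.051053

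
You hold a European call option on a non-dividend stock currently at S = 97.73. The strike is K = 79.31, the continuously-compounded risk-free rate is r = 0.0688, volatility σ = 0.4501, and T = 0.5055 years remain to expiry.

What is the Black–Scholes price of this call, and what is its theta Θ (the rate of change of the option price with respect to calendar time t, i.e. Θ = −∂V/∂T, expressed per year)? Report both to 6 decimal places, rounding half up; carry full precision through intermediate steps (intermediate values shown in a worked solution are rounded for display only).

σ√T = 0.4501·√0.5055 = 0.320014
d₁ = (ln(S/K) + (r+σ²/2)T) / (σ√T) = (ln(97.73/79.31) + (0.0688+0.4501²/2)·0.5055) / 0.320014 = (0.208844 + 0.085983) / 0.320014 = 0.921294
d₂ = d₁ − σ√T = 0.921294 − 0.320014 = 0.601279
e^{−rT} = e^{−0.0688·0.5055} = 0.965819
N(d₁) = 0.821552,  N(d₂) = 0.726173
Call price V = S·N(d₁) − K·e^{−rT}·N(d₂) = 80.290229 − 55.624232 = 24.665997
φ(d₁) = (1/√(2π))·e^{−d₁²/2} = 0.260975
Θ = −S·φ(d₁)·σ/(2√T) − r·K·e^{−rT}·N(d₂) = −8.073198 − 3.826947 = -11.900145

price = 24.665997
Θ = -11.900145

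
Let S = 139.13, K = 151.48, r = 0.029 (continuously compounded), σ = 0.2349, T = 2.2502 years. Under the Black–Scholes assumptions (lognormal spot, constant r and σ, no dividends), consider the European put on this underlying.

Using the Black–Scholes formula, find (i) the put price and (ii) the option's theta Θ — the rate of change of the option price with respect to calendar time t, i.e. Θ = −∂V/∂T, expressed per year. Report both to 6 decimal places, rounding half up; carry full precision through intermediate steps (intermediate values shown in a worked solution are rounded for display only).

price = 21.072725
Θ = -1.878882

σ√T = 0.2349·√2.2502 = 0.352366
d₁ = (ln(S/K) + (r+σ²/2)T) / (σ√T) = (ln(139.13/151.48) + (0.029+0.2349²/2)·2.2502) / 0.352366 = (-0.085045 + 0.127337) / 0.352366 = 0.120022
d₂ = d₁ − σ√T = 0.120022 − 0.352366 = -0.232343
e^{−rT} = e^{−0.029·2.2502} = 0.936828
N(−d₁) = 0.452233,  N(−d₂) = 0.591864
Put price V = K·e^{−rT}·N(−d₂) − S·N(−d₁) = 83.991868 − 62.919143 = 21.072725
φ(d₁) = (1/√(2π))·e^{−d₁²/2} = 0.396079
Θ = −S·φ(d₁)·σ/(2√T) + r·K·e^{−rT}·N(−d₂) = −4.314647 + 2.435764 = -1.878882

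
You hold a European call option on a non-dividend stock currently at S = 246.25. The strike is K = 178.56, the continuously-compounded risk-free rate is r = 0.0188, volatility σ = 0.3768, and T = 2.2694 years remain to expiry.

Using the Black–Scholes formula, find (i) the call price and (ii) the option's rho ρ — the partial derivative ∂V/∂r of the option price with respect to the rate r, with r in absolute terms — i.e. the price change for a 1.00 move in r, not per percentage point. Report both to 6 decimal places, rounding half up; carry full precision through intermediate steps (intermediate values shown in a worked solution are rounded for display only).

price = 93.109334
ρ = 248.386432

σ√T = 0.3768·√2.2694 = 0.567631
d₁ = (ln(S/K) + (r+σ²/2)T) / (σ√T) = (ln(246.25/178.56) + (0.0188+0.3768²/2)·2.2694) / 0.567631 = (0.321423 + 0.203767) / 0.567631 = 0.925231
d₂ = d₁ − σ√T = 0.925231 − 0.567631 = 0.357599
e^{−rT} = e^{−0.0188·2.2694} = 0.958233
N(d₁) = 0.822577,  N(d₂) = 0.639678
Call price V = S·N(d₁) − K·e^{−rT}·N(d₂) = 202.559599 − 109.450265 = 93.109334
ρ = K·T·e^{−rT}·N(d₂) = 248.386432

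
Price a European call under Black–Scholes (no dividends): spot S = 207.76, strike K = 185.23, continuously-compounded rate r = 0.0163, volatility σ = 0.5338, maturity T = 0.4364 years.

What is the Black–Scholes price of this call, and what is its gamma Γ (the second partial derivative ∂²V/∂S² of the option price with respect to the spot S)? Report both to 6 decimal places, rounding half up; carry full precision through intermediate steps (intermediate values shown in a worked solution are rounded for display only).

σ√T = 0.5338·√0.4364 = 0.352631
d₁ = (ln(S/K) + (r+σ²/2)T) / (σ√T) = (ln(207.76/185.23) + (0.0163+0.5338²/2)·0.4364) / 0.352631 = (0.114785 + 0.069288) / 0.352631 = 0.521998
d₂ = d₁ − σ√T = 0.521998 − 0.352631 = 0.169367
e^{−rT} = e^{−0.0163·0.4364} = 0.992912
N(d₁) = 0.699164,  N(d₂) = 0.567246
Call price V = S·N(d₁) − K·e^{−rT}·N(d₂) = 145.258375 − 104.326234 = 40.932141
φ(d₁) = (1/√(2π))·e^{−d₁²/2} = 0.348130
Γ = φ(d₁) / (S·σ·√T) = 0.004752

price = 40.932141
Γ = 0.004752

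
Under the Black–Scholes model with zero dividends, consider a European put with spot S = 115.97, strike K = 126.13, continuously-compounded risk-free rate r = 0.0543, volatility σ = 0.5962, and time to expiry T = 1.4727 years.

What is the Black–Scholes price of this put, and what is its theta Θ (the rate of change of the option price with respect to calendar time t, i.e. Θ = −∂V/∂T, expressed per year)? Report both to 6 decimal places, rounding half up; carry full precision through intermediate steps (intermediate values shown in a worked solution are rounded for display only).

price = 33.057360
Θ = -6.598853

σ√T = 0.5962·√1.4727 = 0.723518
d₁ = (ln(S/K) + (r+σ²/2)T) / (σ√T) = (ln(115.97/126.13) + (0.0543+0.5962²/2)·1.4727) / 0.723518 = (-0.083982 + 0.341706) / 0.723518 = 0.356211
d₂ = d₁ − σ√T = 0.356211 − 0.723518 = -0.367307
e^{−rT} = e^{−0.0543·1.4727} = 0.923146
N(−d₁) = 0.360841,  N(−d₂) = 0.643305
Put price V = K·e^{−rT}·N(−d₂) − S·N(−d₁) = 74.904125 − 41.846765 = 33.057360
φ(d₁) = (1/√(2π))·e^{−d₁²/2} = 0.374418
Θ = −S·φ(d₁)·σ/(2√T) + r·K·e^{−rT}·N(−d₂) = −10.666147 + 4.067294 = -6.598853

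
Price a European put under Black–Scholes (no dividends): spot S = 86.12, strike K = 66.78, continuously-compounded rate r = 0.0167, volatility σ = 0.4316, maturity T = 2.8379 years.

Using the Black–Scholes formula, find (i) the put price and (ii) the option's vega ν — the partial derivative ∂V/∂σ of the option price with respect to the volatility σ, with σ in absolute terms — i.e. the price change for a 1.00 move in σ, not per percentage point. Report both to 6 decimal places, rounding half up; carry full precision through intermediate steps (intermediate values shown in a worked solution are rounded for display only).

σ√T = 0.4316·√2.8379 = 0.727076
d₁ = (ln(S/K) + (r+σ²/2)T) / (σ√T) = (ln(86.12/66.78) + (0.0167+0.4316²/2)·2.8379) / 0.727076 = (0.254338 + 0.311713) / 0.727076 = 0.778530
d₂ = d₁ − σ√T = 0.778530 − 0.727076 = 0.051454
e^{−rT} = e^{−0.0167·2.8379} = 0.953713
N(−d₁) = 0.218128,  N(−d₂) = 0.479482
Put price V = K·e^{−rT}·N(−d₂) − S·N(−d₁) = 30.537685 − 18.785202 = 11.752483
φ(d₁) = (1/√(2π))·e^{−d₁²/2} = 0.294642
ν = S·φ(d₁)·√T = 42.746212

price = 11.752483
ν = 42.746212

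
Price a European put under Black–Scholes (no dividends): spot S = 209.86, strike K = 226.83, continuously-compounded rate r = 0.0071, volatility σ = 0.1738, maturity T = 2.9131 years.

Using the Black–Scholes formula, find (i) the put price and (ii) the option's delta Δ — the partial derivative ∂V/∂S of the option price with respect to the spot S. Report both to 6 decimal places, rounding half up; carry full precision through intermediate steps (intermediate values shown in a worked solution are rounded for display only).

σ√T = 0.1738·√2.9131 = 0.296638
d₁ = (ln(S/K) + (r+σ²/2)T) / (σ√T) = (ln(209.86/226.83) + (0.0071+0.1738²/2)·2.9131) / 0.296638 = (-0.077760 + 0.064680) / 0.296638 = -0.044094
d₂ = d₁ − σ√T = -0.044094 − 0.296638 = -0.340733
e^{−rT} = e^{−0.0071·2.9131} = 0.979529
N(−d₁) = 0.517585,  N(−d₂) = 0.633348
Put price V = K·e^{−rT}·N(−d₂) − S·N(−d₁) = 140.721370 − 108.620449 = 32.100922
Δ = −N(−d₁) = -0.517585

price = 32.100922
Δ = -0.517585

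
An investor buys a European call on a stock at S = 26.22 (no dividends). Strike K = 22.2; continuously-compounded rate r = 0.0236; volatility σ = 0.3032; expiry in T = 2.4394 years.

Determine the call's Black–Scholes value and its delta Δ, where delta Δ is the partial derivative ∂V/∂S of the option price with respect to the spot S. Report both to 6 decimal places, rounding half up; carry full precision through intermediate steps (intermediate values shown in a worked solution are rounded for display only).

price = 7.519619
Δ = 0.761084

σ√T = 0.3032·√2.4394 = 0.473555
d₁ = (ln(S/K) + (r+σ²/2)T) / (σ√T) = (ln(26.22/22.2) + (0.0236+0.3032²/2)·2.4394) / 0.473555 = (0.166430 + 0.169697) / 0.473555 = 0.709795
d₂ = d₁ − σ√T = 0.709795 − 0.473555 = 0.236240
e^{−rT} = e^{−0.0236·2.4394} = 0.944056
N(d₁) = 0.761084,  N(d₂) = 0.593377
Call price V = S·N(d₁) − K·e^{−rT}·N(d₂) = 19.955635 − 12.436016 = 7.519619
Δ = N(d₁) = 0.761084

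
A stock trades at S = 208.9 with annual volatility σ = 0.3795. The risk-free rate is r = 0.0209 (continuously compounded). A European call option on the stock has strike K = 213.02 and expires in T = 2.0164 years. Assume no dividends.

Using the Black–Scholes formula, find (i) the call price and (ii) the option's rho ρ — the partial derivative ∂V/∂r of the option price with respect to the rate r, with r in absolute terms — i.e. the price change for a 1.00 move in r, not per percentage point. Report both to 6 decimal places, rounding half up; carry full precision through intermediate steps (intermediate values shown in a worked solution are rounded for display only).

σ√T = 0.3795·√2.0164 = 0.538890
d₁ = (ln(S/K) + (r+σ²/2)T) / (σ√T) = (ln(208.9/213.02) + (0.0209+0.3795²/2)·2.0164) / 0.538890 = (-0.019530 + 0.187344) / 0.538890 = 0.311406
d₂ = d₁ − σ√T = 0.311406 − 0.538890 = -0.227484
e^{−rT} = e^{−0.0209·2.0164} = 0.958733
N(d₁) = 0.622254,  N(d₂) = 0.410024
Call price V = S·N(d₁) − K·e^{−rT}·N(d₂) = 129.988862 − 83.738848 = 46.250014
ρ = K·T·e^{−rT}·N(d₂) = 168.851014

price = 46.250014
ρ = 168.851014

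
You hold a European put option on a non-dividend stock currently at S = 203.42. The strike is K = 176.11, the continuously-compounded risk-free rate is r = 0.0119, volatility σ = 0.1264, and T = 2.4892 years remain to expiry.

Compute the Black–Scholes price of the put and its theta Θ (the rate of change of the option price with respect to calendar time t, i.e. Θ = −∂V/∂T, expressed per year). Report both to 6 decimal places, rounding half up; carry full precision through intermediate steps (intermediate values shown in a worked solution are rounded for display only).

price = 3.922837
Θ = -1.580700

σ√T = 0.1264·√2.4892 = 0.199424
d₁ = (ln(S/K) + (r+σ²/2)T) / (σ√T) = (ln(203.42/176.11) + (0.0119+0.1264²/2)·2.4892) / 0.199424 = (0.144164 + 0.049506) / 0.199424 = 0.971150
d₂ = d₁ − σ√T = 0.971150 − 0.199424 = 0.771726
e^{−rT} = e^{−0.0119·2.4892} = 0.970813
N(−d₁) = 0.165737,  N(−d₂) = 0.220138
Put price V = K·e^{−rT}·N(−d₂) − S·N(−d₁) = 37.637017 − 33.714180 = 3.922837
φ(d₁) = (1/√(2π))·e^{−d₁²/2} = 0.248950
Θ = −S·φ(d₁)·σ/(2√T) + r·K·e^{−rT}·N(−d₂) = −2.028581 + 0.447881 = -1.580700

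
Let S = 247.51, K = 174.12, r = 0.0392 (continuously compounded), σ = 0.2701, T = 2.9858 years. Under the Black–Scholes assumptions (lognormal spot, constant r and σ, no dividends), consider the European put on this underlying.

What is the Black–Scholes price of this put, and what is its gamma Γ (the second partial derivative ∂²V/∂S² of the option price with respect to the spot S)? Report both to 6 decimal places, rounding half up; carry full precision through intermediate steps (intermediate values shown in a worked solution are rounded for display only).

σ√T = 0.2701·√2.9858 = 0.466718
d₁ = (ln(S/K) + (r+σ²/2)T) / (σ√T) = (ln(247.51/174.12) + (0.0392+0.2701²/2)·2.9858) / 0.466718 = (0.351706 + 0.225956) / 0.466718 = 1.237711
d₂ = d₁ − σ√T = 1.237711 − 0.466718 = 0.770993
e^{−rT} = e^{−0.0392·2.9858} = 0.889547
N(−d₁) = 0.107912,  N(−d₂) = 0.220356
Put price V = K·e^{−rT}·N(−d₂) − S·N(−d₁) = 34.130402 − 26.709190 = 7.421212
φ(d₁) = (1/√(2π))·e^{−d₁²/2} = 0.185462
Γ = φ(d₁) / (S·σ·√T) = 0.001605

price = 7.421212
Γ = 0.001605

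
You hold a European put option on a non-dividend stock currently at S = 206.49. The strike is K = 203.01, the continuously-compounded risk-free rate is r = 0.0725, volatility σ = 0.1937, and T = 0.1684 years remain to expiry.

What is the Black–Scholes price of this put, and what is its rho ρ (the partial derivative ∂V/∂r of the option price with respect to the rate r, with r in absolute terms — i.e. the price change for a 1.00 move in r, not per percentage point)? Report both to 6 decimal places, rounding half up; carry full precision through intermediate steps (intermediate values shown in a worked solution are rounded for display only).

σ√T = 0.1937·√0.1684 = 0.079488
d₁ = (ln(S/K) + (r+σ²/2)T) / (σ√T) = (ln(206.49/203.01) + (0.0725+0.1937²/2)·0.1684) / 0.079488 = (0.016997 + 0.015368) / 0.079488 = 0.407168
d₂ = d₁ − σ√T = 0.407168 − 0.079488 = 0.327680
e^{−rT} = e^{−0.0725·0.1684} = 0.987865
N(−d₁) = 0.341942,  N(−d₂) = 0.371577
Put price V = K·e^{−rT}·N(−d₂) − S·N(−d₁) = 74.518423 − 70.607664 = 3.910758
ρ = −K·T·e^{−rT}·N(−d₂) = -12.548902

price = 3.910758
ρ = -12.548902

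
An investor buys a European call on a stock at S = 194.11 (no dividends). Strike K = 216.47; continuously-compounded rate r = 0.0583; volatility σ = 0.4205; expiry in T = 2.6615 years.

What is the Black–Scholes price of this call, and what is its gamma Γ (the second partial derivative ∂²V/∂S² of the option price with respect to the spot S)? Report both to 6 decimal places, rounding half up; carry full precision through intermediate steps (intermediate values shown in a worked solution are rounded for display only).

σ√T = 0.4205·√2.6615 = 0.686008
d₁ = (ln(S/K) + (r+σ²/2)T) / (σ√T) = (ln(194.11/216.47) + (0.0583+0.4205²/2)·2.6615) / 0.686008 = (-0.109027 + 0.390469) / 0.686008 = 0.410261
d₂ = d₁ − σ√T = 0.410261 − 0.686008 = -0.275748
e^{−rT} = e^{−0.0583·2.6615} = 0.856273
N(d₁) = 0.659193,  N(d₂) = 0.391371
Call price V = S·N(d₁) − K·e^{−rT}·N(d₂) = 127.955871 − 72.543556 = 55.412315
φ(d₁) = (1/√(2π))·e^{−d₁²/2} = 0.366742
Γ = φ(d₁) / (S·σ·√T) = 0.002754

price = 55.412315
Γ = 0.002754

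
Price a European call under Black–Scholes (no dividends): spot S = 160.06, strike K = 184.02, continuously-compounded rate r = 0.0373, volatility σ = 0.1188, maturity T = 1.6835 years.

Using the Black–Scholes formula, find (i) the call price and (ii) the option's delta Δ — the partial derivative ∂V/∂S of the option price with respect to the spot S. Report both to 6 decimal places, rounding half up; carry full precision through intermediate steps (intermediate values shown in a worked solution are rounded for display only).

σ√T = 0.1188·√1.6835 = 0.154143
d₁ = (ln(S/K) + (r+σ²/2)T) / (σ√T) = (ln(160.06/184.02) + (0.0373+0.1188²/2)·1.6835) / 0.154143 = (-0.139496 + 0.074675) / 0.154143 = -0.420527
d₂ = d₁ − σ√T = -0.420527 − 0.154143 = -0.574670
e^{−rT} = e^{−0.0373·1.6835} = 0.939136
N(d₁) = 0.337050,  N(d₂) = 0.282757
Call price V = S·N(d₁) − K·e^{−rT}·N(d₂) = 53.948267 − 48.866094 = 5.082173
Δ = N(d₁) = 0.337050

price = 5.082173
Δ = 0.337050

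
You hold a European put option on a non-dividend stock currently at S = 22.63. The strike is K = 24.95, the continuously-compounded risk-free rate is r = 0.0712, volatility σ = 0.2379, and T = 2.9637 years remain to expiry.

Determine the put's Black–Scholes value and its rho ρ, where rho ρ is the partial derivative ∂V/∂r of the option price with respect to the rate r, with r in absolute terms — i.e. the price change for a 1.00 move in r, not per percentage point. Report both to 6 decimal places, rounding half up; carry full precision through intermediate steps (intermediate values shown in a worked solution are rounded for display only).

price = 2.392116
ρ = -28.216560

σ√T = 0.2379·√2.9637 = 0.409554
d₁ = (ln(S/K) + (r+σ²/2)T) / (σ√T) = (ln(22.63/24.95) + (0.0712+0.2379²/2)·2.9637) / 0.409554 = (-0.097597 + 0.294883) / 0.409554 = 0.481708
d₂ = d₁ − σ√T = 0.481708 − 0.409554 = 0.072153
e^{−rT} = e^{−0.0712·2.9637} = 0.809762
N(−d₁) = 0.315007,  N(−d₂) = 0.471240
Put price V = K·e^{−rT}·N(−d₂) − S·N(−d₁) = 9.520721 − 7.128604 = 2.392116
ρ = −K·T·e^{−rT}·N(−d₂) = -28.216560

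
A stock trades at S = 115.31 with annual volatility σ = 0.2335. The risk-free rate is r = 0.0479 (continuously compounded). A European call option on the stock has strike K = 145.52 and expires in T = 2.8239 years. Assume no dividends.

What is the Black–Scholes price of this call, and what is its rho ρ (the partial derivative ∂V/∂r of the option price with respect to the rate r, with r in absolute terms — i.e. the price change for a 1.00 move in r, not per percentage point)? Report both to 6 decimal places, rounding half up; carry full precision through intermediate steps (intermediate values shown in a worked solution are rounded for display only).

price = 13.523456
ρ = 117.858511

σ√T = 0.2335·√2.8239 = 0.392384
d₁ = (ln(S/K) + (r+σ²/2)T) / (σ√T) = (ln(115.31/145.52) + (0.0479+0.2335²/2)·2.8239) / 0.392384 = (-0.232689 + 0.212248) / 0.392384 = -0.052097
d₂ = d₁ − σ√T = -0.052097 − 0.392384 = -0.444481
e^{−rT} = e^{−0.0479·2.8239} = 0.873485
N(d₁) = 0.479226,  N(d₂) = 0.328347
Call price V = S·N(d₁) − K·e^{−rT}·N(d₂) = 55.259535 − 41.736078 = 13.523456
ρ = K·T·e^{−rT}·N(d₂) = 117.858511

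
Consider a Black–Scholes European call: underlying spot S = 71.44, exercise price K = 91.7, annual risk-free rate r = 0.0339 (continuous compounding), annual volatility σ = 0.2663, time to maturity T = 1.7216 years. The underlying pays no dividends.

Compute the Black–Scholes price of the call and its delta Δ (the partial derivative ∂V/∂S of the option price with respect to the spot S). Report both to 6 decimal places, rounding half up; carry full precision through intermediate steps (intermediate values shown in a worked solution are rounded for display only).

price = 5.001169
Δ = 0.354651

σ√T = 0.2663·√1.7216 = 0.349412
d₁ = (ln(S/K) + (r+σ²/2)T) / (σ√T) = (ln(71.44/91.7) + (0.0339+0.2663²/2)·1.7216) / 0.349412 = (-0.249664 + 0.119406) / 0.349412 = -0.372792
d₂ = d₁ − σ√T = -0.372792 − 0.349412 = -0.722204
e^{−rT} = e^{−0.0339·1.7216} = 0.943308
N(d₁) = 0.354651,  N(d₂) = 0.235085
Call price V = S·N(d₁) − K·e^{−rT}·N(d₂) = 25.336302 − 20.335133 = 5.001169
Δ = N(d₁) = 0.354651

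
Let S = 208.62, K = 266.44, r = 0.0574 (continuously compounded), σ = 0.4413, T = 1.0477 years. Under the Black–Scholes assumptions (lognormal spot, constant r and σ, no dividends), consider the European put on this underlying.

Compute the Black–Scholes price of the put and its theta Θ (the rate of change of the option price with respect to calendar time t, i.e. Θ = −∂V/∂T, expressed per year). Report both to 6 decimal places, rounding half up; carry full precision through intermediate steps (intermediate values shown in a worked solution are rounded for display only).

σ√T = 0.4413·√1.0477 = 0.451702
d₁ = (ln(S/K) + (r+σ²/2)T) / (σ√T) = (ln(208.62/266.44) + (0.0574+0.4413²/2)·1.0477) / 0.451702 = (-0.244635 + 0.162156) / 0.451702 = -0.182596
d₂ = d₁ − σ√T = -0.182596 − 0.451702 = -0.634299
e^{−rT} = e^{−0.0574·1.0477} = 0.941635
N(−d₁) = 0.572443,  N(−d₂) = 0.737057
Put price V = K·e^{−rT}·N(−d₂) − S·N(−d₁) = 184.919590 − 119.422970 = 65.496619
φ(d₁) = (1/√(2π))·e^{−d₁²/2} = 0.392347
Θ = −S·φ(d₁)·σ/(2√T) + r·K·e^{−rT}·N(−d₂) = −17.644586 + 10.614384 = -7.030202

price = 65.496619
Θ = -7.030202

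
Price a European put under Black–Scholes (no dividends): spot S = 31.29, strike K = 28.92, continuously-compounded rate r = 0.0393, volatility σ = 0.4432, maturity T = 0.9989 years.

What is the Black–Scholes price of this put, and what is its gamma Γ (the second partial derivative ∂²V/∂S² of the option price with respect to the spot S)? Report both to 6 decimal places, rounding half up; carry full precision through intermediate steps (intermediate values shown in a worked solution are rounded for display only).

σ√T = 0.4432·√0.9989 = 0.442956
d₁ = (ln(S/K) + (r+σ²/2)T) / (σ√T) = (ln(31.29/28.92) + (0.0393+0.4432²/2)·0.9989) / 0.442956 = (0.078765 + 0.137362) / 0.442956 = 0.487920
d₂ = d₁ − σ√T = 0.487920 − 0.442956 = 0.044963
e^{−rT} = e^{−0.0393·0.9989} = 0.961504
N(−d₁) = 0.312803,  N(−d₂) = 0.482068
Put price V = K·e^{−rT}·N(−d₂) − S·N(−d₁) = 13.404721 − 9.787618 = 3.617103
φ(d₁) = (1/√(2π))·e^{−d₁²/2} = 0.354172
Γ = φ(d₁) / (S·σ·√T) = 0.025553

price = 3.617103
Γ = 0.025553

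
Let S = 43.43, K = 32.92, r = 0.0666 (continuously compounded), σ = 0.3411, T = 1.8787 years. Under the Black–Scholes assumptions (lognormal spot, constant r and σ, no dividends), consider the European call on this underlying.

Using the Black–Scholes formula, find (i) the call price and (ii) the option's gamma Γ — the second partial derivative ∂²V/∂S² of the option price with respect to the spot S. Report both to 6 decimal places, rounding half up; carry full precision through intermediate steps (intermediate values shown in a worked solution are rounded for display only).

σ√T = 0.3411·√1.8787 = 0.467531
d₁ = (ln(S/K) + (r+σ²/2)T) / (σ√T) = (ln(43.43/32.92) + (0.0666+0.3411²/2)·1.8787) / 0.467531 = (0.277070 + 0.234414) / 0.467531 = 1.094011
d₂ = d₁ − σ√T = 1.094011 − 0.467531 = 0.626480
e^{−rT} = e^{−0.0666·1.8787} = 0.882390
N(d₁) = 0.863025,  N(d₂) = 0.734500
Call price V = S·N(d₁) − K·e^{−rT}·N(d₂) = 37.481173 − 21.335953 = 16.145220
φ(d₁) = (1/√(2π))·e^{−d₁²/2} = 0.219288
Γ = φ(d₁) / (S·σ·√T) = 0.010800

price = 16.145220
Γ = 0.010800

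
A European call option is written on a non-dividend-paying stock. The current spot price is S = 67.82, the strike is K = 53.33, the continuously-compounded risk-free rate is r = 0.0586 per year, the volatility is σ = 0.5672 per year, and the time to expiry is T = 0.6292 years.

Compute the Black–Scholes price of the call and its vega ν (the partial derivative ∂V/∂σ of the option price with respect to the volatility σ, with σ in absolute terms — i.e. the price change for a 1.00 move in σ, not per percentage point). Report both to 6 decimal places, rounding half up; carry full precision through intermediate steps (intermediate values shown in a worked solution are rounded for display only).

price = 20.724922
ν = 15.067021

σ√T = 0.5672·√0.6292 = 0.449915
d₁ = (ln(S/K) + (r+σ²/2)T) / (σ√T) = (ln(67.82/53.33) + (0.0586+0.5672²/2)·0.6292) / 0.449915 = (0.240358 + 0.138083) / 0.449915 = 0.841139
d₂ = d₁ − σ√T = 0.841139 − 0.449915 = 0.391224
e^{−rT} = e^{−0.0586·0.6292} = 0.963800
N(d₁) = 0.799865,  N(d₂) = 0.652184
Call price V = S·N(d₁) − K·e^{−rT}·N(d₂) = 54.246837 − 33.521915 = 20.724922
φ(d₁) = (1/√(2π))·e^{−d₁²/2} = 0.280076
ν = S·φ(d₁)·√T = 15.067021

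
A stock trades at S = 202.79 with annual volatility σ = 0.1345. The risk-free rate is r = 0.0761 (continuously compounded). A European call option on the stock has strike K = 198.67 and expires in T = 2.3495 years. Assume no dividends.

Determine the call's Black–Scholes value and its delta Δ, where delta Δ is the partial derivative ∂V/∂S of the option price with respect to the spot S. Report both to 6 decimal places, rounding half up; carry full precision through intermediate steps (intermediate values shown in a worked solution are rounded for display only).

price = 39.993044
Δ = 0.857669

σ√T = 0.1345·√2.3495 = 0.206163
d₁ = (ln(S/K) + (r+σ²/2)T) / (σ√T) = (ln(202.79/198.67) + (0.0761+0.1345²/2)·2.3495) / 0.206163 = (0.020526 + 0.200048) / 0.206163 = 1.069904
d₂ = d₁ − σ√T = 1.069904 − 0.206163 = 0.863741
e^{−rT} = e^{−0.0761·2.3495} = 0.836276
N(d₁) = 0.857669,  N(d₂) = 0.806135
Call price V = S·N(d₁) − K·e^{−rT}·N(d₂) = 173.926648 − 133.933604 = 39.993044
Δ = N(d₁) = 0.857669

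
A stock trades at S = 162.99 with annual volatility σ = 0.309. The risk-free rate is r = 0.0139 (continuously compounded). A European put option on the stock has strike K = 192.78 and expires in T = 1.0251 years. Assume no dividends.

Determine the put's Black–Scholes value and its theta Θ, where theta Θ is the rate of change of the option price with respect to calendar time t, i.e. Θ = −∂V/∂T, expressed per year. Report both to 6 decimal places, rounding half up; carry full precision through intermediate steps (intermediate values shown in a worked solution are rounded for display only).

price = 38.039195
Θ = -7.423914

σ√T = 0.309·√1.0251 = 0.312854
d₁ = (ln(S/K) + (r+σ²/2)T) / (σ√T) = (ln(162.99/192.78) + (0.0139+0.309²/2)·1.0251) / 0.312854 = (-0.167861 + 0.063188) / 0.312854 = -0.334575
d₂ = d₁ − σ√T = -0.334575 − 0.312854 = -0.647429
e^{−rT} = e^{−0.0139·1.0251} = 0.985852
N(−d₁) = 0.631027,  N(−d₂) = 0.741323
Put price V = K·e^{−rT}·N(−d₂) − S·N(−d₁) = 140.890313 − 102.851118 = 38.039195
φ(d₁) = (1/√(2π))·e^{−d₁²/2} = 0.377227
Θ = −S·φ(d₁)·σ/(2√T) + r·K·e^{−rT}·N(−d₂) = −9.382289 + 1.958375 = -7.423914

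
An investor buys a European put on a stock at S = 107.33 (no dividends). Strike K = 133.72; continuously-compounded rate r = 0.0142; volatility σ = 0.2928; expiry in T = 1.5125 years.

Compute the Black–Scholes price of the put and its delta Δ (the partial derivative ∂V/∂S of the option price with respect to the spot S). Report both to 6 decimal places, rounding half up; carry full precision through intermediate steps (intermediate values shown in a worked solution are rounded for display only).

σ√T = 0.2928·√1.5125 = 0.360096
d₁ = (ln(S/K) + (r+σ²/2)T) / (σ√T) = (ln(107.33/133.72) + (0.0142+0.2928²/2)·1.5125) / 0.360096 = (-0.219840 + 0.086312) / 0.360096 = -0.370811
d₂ = d₁ − σ√T = -0.370811 − 0.360096 = -0.730907
e^{−rT} = e^{−0.0142·1.5125} = 0.978751
N(−d₁) = 0.644611,  N(−d₂) = 0.767582
Put price V = K·e^{−rT}·N(−d₂) − S·N(−d₁) = 100.460109 − 69.186077 = 31.274032
Δ = −N(−d₁) = -0.644611

price = 31.274032
Δ = -0.644611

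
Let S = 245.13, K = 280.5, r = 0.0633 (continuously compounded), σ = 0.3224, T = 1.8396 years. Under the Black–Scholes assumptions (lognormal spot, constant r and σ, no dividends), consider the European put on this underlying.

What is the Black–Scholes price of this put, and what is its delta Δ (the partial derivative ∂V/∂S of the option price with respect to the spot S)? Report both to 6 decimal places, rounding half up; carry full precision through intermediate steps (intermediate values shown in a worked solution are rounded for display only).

price = 45.122263
Δ = -0.429872

σ√T = 0.3224·√1.8396 = 0.437277
d₁ = (ln(S/K) + (r+σ²/2)T) / (σ√T) = (ln(245.13/280.5) + (0.0633+0.3224²/2)·1.8396) / 0.437277 = (-0.134785 + 0.212052) / 0.437277 = 0.176701
d₂ = d₁ − σ√T = 0.176701 − 0.437277 = -0.260576
e^{−rT} = e^{−0.0633·1.8396} = 0.890078
N(−d₁) = 0.429872,  N(−d₂) = 0.602790
Put price V = K·e^{−rT}·N(−d₂) − S·N(−d₁) = 150.496702 − 105.374439 = 45.122263
Δ = −N(−d₁) = -0.429872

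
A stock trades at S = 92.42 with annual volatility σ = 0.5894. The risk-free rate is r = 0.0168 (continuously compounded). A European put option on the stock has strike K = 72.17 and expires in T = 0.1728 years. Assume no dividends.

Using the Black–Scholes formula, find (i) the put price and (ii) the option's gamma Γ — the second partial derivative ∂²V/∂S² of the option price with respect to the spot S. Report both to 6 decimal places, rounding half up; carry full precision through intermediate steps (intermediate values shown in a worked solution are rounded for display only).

price = 1.590703
Γ = 0.009160

σ√T = 0.5894·√0.1728 = 0.245009
d₁ = (ln(S/K) + (r+σ²/2)T) / (σ√T) = (ln(92.42/72.17) + (0.0168+0.5894²/2)·0.1728) / 0.245009 = (0.247319 + 0.032918) / 0.245009 = 1.143781
d₂ = d₁ − σ√T = 1.143781 − 0.245009 = 0.898772
e^{−rT} = e^{−0.0168·0.1728} = 0.997101
N(−d₁) = 0.126357,  N(−d₂) = 0.184387
Put price V = K·e^{−rT}·N(−d₂) − S·N(−d₁) = 13.268632 − 11.677929 = 1.590703
φ(d₁) = (1/√(2π))·e^{−d₁²/2} = 0.207410
Γ = φ(d₁) / (S·σ·√T) = 0.009160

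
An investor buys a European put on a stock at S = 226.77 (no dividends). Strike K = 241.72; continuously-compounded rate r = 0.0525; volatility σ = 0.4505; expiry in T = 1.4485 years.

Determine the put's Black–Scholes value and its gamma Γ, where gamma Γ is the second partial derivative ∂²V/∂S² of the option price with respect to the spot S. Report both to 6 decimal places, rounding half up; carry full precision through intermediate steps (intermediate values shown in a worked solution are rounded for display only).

price = 46.799827
Γ = 0.003108

σ√T = 0.4505·√1.4485 = 0.542193
d₁ = (ln(S/K) + (r+σ²/2)T) / (σ√T) = (ln(226.77/241.72) + (0.0525+0.4505²/2)·1.4485) / 0.542193 = (-0.063844 + 0.223033) / 0.542193 = 0.293602
d₂ = d₁ − σ√T = 0.293602 − 0.542193 = -0.248591
e^{−rT} = e^{−0.0525·1.4485} = 0.926773
N(−d₁) = 0.384531,  N(−d₂) = 0.598161
Put price V = K·e^{−rT}·N(−d₂) − S·N(−d₁) = 133.999891 − 87.200064 = 46.799827
φ(d₁) = (1/√(2π))·e^{−d₁²/2} = 0.382113
Γ = φ(d₁) / (S·σ·√T) = 0.003108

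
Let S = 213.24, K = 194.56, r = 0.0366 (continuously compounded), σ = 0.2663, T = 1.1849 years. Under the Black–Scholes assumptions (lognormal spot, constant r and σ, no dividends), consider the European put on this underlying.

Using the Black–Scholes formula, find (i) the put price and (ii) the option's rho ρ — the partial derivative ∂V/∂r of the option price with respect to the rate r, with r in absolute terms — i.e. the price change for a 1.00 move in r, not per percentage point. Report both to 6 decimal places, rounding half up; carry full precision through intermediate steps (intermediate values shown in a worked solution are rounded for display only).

price = 11.985378
ρ = -82.589303

σ√T = 0.2663·√1.1849 = 0.289876
d₁ = (ln(S/K) + (r+σ²/2)T) / (σ√T) = (ln(213.24/194.56) + (0.0366+0.2663²/2)·1.1849) / 0.289876 = (0.091678 + 0.085381) / 0.289876 = 0.610810
d₂ = d₁ − σ√T = 0.610810 − 0.289876 = 0.320934
e^{−rT} = e^{−0.0366·1.1849} = 0.957560
N(−d₁) = 0.270663,  N(−d₂) = 0.374130
Put price V = K·e^{−rT}·N(−d₂) − S·N(−d₁) = 69.701496 − 57.716118 = 11.985378
ρ = −K·T·e^{−rT}·N(−d₂) = -82.589303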